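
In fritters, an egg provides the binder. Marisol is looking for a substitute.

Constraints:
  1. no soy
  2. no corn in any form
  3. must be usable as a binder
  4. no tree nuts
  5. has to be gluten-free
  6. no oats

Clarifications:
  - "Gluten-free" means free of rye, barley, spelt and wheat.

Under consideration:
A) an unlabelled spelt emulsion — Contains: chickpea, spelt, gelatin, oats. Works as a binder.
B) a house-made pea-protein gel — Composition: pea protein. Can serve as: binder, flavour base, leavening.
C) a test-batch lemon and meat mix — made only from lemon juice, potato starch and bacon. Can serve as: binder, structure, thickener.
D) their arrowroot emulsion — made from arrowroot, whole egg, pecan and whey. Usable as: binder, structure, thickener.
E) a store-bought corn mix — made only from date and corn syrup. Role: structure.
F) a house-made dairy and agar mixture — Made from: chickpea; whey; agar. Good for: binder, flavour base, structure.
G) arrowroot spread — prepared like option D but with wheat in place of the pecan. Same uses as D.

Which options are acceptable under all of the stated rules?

A: has spelt, so not gluten-free; has oats, so not oat-free — out
B: works as a binder, no oats, no soy — OK
C: no oats, no soy — OK
D: has pecan, so not tree-nut-free — no
E: not usable as a binder; has corn syrup, so not corn-free — reject
F: only whey, chickpea, and agar; none excluded — OK
G: has wheat, so not gluten-free — reject

B, C, F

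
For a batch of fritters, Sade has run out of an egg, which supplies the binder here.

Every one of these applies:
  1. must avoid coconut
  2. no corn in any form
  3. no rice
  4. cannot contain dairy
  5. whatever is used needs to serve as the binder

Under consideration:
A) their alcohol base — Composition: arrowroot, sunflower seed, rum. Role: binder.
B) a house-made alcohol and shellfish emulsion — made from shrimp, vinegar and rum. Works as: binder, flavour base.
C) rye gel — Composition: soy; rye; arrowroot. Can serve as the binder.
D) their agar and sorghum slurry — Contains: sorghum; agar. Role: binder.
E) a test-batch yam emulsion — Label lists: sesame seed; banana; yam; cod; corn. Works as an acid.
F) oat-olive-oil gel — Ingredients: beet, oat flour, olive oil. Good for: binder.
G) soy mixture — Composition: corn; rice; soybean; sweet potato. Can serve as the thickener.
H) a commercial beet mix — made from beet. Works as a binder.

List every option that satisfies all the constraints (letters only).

A, B, C, D, F, H

A: every rule checks out — OK
B: nothing on the exclusion list — valid
C: no coconut, no corn — OK
D: all constraints satisfied — OK
E: not usable as a binder; has corn, so not corn-free — out
F: nothing on the exclusion list — keep
G: not usable as a binder; has corn, so not corn-free (and 1 more) — out
H: only beet; none excluded — keep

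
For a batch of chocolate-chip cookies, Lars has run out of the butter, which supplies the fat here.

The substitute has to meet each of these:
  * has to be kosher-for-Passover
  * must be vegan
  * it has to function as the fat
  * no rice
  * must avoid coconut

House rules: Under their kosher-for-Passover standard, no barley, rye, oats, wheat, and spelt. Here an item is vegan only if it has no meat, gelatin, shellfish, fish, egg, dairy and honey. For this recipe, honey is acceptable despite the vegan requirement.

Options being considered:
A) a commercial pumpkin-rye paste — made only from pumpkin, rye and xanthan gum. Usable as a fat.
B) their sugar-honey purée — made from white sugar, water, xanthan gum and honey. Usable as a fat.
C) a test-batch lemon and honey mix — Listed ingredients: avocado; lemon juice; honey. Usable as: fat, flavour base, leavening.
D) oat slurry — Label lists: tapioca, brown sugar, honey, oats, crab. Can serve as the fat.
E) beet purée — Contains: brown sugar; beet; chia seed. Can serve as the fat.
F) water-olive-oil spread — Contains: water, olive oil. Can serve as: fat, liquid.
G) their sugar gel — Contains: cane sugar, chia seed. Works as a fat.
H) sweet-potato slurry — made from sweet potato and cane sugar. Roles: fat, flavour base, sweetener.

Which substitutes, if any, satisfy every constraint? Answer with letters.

A: has rye, so not kosher-for-Passover — reject
B: honey is permitted under the vegan carve-out; nothing else excluded — OK
C: honey is permitted under the vegan carve-out; nothing else excluded — OK
D: has oats, so not kosher-for-Passover; has crab, so not vegan — reject
E: works as a fat, kosher-for-Passover, no rice — OK
F: only water and olive oil; none excluded — OK
G: every rule checks out — OK
H: works as a fat, no coconut, vegan — OK

B, C, E, F, G, H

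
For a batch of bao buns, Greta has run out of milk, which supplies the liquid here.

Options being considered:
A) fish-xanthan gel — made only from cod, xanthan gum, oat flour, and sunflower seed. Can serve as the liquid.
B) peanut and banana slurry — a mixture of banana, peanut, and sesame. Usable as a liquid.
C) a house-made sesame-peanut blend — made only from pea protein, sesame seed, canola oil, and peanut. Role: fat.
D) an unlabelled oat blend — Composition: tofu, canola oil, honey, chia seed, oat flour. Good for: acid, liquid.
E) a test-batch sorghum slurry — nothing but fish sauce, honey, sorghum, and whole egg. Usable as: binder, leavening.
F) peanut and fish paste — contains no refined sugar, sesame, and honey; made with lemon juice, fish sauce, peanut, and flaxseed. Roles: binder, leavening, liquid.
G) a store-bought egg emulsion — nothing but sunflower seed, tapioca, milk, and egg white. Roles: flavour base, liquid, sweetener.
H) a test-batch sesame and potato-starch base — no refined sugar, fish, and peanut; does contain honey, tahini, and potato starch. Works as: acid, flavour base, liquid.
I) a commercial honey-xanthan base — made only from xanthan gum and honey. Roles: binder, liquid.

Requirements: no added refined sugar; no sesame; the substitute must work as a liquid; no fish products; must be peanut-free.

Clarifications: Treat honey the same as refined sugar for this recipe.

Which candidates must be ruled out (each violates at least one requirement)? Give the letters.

A, B, C, D, E, F, H, I

A: has cod, so not fish-free — reject
B: has peanut, so not peanut-free; has sesame, so not sesame-free — reject
C: not usable as a liquid; has peanut, so not peanut-free (and 1 more) — no
D: has honey, so not no-added-sugar — out
E: not usable as a liquid; has fish sauce, so not fish-free (and 1 more) — out
F: has fish sauce, so not fish-free; has peanut, so not peanut-free — no
G: works as a liquid, no fish, no sesame — keep
H: has tahini, so not sesame-free; has honey, so not no-added-sugar — no
I: has honey, so not no-added-sugar — out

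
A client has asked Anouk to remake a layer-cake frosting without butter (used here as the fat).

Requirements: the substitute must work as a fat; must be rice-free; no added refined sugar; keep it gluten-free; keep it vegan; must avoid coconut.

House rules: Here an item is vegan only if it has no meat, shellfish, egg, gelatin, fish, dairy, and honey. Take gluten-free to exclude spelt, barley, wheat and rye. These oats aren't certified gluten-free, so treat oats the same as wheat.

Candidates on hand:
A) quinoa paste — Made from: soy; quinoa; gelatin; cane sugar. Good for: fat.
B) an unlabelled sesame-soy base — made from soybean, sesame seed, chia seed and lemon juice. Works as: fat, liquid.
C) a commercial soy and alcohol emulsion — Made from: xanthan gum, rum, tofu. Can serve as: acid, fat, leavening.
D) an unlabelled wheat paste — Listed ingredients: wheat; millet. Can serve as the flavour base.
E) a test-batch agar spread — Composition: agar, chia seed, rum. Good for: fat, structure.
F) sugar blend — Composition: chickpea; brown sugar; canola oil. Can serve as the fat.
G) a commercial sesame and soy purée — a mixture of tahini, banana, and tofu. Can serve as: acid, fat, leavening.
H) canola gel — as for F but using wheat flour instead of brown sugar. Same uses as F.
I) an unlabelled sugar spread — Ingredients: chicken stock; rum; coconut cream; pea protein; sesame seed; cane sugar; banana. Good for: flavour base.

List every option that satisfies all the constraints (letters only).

A: has gelatin, so not vegan; has cane sugar, so not no-added-sugar — reject
B: gluten-free, vegan — OK
C: only rum, tofu, and xanthan gum; none excluded — OK
D: not usable as a fat; has wheat, so not gluten-free — out
E: every rule checks out — valid
F: has brown sugar, so not no-added-sugar — reject
G: all constraints satisfied — valid
H: has wheat flour, so not gluten-free — no
I: not usable as a fat; has chicken stock, so not vegan (and 2 more) — reject

B, C, E, G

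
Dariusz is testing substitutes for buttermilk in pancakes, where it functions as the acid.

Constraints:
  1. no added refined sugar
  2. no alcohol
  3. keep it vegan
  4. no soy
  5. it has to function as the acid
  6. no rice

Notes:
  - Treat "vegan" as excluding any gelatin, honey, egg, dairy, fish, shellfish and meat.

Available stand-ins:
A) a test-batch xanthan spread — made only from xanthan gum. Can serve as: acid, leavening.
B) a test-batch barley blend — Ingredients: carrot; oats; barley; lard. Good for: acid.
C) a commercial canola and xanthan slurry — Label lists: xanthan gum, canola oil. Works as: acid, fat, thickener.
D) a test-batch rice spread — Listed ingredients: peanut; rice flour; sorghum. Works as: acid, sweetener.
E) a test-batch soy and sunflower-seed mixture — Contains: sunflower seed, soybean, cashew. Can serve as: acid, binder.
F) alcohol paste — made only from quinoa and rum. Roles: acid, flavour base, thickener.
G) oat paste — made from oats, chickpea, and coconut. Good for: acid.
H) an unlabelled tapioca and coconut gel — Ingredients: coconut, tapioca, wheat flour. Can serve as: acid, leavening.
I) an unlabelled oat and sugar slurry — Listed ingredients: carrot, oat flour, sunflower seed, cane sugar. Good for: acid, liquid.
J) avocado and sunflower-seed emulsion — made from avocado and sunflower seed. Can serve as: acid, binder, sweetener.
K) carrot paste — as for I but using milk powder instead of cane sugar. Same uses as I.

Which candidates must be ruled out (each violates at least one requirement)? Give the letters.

B, D, E, F, I, K

A: only xanthan gum; none excluded — valid
B: has lard, so not vegan — reject
C: only xanthan gum and canola oil; none excluded — valid
D: has rice flour, so not rice-free — out
E: has soybean, so not soy-free — reject
F: has rum, so not alcohol-free — reject
G: only coconut, oats and chickpea; none excluded — keep
H: nothing on the exclusion list — valid
I: has cane sugar, so not no-added-sugar — reject
J: every rule checks out — valid
K: has milk powder, so not vegan — no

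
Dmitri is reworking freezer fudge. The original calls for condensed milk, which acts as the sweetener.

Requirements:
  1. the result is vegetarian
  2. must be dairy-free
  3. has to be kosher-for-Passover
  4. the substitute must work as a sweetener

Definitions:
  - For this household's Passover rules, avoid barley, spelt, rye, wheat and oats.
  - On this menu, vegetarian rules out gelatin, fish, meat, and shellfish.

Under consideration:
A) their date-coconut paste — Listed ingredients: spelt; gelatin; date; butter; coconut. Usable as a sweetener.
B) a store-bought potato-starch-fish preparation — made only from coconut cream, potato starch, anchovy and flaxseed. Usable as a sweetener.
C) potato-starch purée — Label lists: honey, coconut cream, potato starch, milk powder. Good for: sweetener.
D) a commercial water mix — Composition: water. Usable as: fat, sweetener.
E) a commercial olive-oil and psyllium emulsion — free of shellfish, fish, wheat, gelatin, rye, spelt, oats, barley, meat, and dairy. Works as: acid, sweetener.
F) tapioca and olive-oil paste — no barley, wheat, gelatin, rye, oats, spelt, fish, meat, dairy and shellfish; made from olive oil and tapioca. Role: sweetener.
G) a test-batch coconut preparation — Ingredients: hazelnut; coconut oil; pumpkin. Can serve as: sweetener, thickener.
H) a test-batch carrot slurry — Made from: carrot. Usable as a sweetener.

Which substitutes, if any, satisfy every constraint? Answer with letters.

A: has spelt, so not kosher-for-Passover; has gelatin, so not vegetarian (and 1 more) — out
B: has anchovy, so not vegetarian — reject
C: has milk powder, so not dairy-free — reject
D: no dairy, kosher-for-Passover — OK
E: kosher-for-Passover, no dairy — keep
F: vegetarian, kosher-for-Passover — valid
G: only coconut oil, hazelnut and pumpkin; none excluded — keep
H: every rule checks out — keep

D, E, F, G, H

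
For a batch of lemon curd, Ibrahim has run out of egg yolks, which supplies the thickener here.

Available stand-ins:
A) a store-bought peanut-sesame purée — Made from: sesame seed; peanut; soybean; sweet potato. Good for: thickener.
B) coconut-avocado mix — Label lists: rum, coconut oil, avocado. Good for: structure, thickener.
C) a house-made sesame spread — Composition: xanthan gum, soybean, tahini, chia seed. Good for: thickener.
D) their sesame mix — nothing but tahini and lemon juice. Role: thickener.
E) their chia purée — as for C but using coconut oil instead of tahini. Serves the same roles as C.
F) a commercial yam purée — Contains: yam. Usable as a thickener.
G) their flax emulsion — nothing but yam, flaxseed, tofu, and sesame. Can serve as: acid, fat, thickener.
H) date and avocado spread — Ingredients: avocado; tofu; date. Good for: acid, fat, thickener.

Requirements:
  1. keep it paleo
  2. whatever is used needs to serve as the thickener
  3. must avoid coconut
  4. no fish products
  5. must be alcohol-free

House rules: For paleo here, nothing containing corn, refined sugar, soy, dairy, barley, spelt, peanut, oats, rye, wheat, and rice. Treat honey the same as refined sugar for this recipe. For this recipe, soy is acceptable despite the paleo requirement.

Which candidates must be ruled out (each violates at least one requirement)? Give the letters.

A, B, E

A: has peanut, so not paleo — no
B: has rum, so not alcohol-free; has coconut oil, so not coconut-free — no
C: soy is permitted under the paleo carve-out; nothing else excluded — keep
D: only tahini and lemon juice; none excluded — valid
E: has coconut oil, so not coconut-free — out
F: nothing on the exclusion list — OK
G: soy is permitted under the paleo carve-out; nothing else excluded — OK
H: soy is permitted under the paleo carve-out; nothing else excluded — keep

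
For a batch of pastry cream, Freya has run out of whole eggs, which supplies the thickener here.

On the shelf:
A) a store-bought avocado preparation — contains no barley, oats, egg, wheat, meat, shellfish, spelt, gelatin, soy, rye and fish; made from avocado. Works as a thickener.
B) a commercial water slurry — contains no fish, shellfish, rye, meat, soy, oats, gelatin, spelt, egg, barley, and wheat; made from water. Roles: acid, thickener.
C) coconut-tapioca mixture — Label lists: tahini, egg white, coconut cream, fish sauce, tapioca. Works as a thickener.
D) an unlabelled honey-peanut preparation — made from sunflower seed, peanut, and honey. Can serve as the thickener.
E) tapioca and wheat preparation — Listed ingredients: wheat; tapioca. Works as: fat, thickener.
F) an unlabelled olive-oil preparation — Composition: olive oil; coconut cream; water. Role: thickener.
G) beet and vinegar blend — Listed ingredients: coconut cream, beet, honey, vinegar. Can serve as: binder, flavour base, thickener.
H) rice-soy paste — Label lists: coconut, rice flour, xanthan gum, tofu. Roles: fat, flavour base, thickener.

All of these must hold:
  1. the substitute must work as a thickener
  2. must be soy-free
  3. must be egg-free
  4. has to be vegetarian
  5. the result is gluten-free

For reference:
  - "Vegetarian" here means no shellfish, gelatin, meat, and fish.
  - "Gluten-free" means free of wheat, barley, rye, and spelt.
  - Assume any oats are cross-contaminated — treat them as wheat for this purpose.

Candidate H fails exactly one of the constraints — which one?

usable as a thickener: satisfied
vegetarian: satisfied
gluten-free: satisfied
soy-free: has tofu — fails
egg-free: satisfied

soy-free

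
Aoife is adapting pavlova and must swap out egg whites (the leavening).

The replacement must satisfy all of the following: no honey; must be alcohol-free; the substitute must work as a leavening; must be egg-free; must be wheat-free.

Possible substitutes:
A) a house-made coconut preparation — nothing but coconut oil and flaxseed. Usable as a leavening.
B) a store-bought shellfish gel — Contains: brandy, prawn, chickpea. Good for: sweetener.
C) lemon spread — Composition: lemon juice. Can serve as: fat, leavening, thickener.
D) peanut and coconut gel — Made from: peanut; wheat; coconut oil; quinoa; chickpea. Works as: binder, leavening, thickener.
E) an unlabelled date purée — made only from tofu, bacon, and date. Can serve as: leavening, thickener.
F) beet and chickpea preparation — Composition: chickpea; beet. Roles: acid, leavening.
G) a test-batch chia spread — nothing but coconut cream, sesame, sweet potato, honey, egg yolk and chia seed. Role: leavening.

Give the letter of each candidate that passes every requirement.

A: only coconut oil and flaxseed; none excluded — keep
B: not usable as a leavening; has brandy, so not alcohol-free — reject
C: only lemon juice; none excluded — valid
D: has wheat, so not wheat-free — reject
E: works as a leavening, no egg, no alcohol — keep
F: nothing on the exclusion list — keep
G: has honey, so not honey-free; has egg yolk, so not egg-free — reject

A, C, E, F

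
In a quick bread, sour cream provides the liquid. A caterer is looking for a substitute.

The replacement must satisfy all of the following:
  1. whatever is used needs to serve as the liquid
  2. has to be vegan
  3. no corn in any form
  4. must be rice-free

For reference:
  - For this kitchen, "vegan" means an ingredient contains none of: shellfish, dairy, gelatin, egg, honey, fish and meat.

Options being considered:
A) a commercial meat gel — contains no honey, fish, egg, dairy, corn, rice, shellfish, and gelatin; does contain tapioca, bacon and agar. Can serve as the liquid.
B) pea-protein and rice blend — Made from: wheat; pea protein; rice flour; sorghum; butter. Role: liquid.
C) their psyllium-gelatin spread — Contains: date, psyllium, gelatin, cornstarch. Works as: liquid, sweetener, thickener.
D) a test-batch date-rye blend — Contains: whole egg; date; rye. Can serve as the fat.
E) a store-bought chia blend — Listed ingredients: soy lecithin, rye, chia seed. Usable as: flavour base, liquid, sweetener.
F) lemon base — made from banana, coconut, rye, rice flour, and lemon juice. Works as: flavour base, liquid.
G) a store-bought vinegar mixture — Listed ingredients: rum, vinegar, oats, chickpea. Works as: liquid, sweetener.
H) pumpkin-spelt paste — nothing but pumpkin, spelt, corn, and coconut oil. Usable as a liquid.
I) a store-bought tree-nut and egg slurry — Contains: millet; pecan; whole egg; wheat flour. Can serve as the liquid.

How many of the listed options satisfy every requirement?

2

A: has bacon, so not vegan — no
B: has butter, so not vegan; has rice flour, so not rice-free — no
C: has gelatin, so not vegan; has cornstarch, so not corn-free — reject
D: not usable as a liquid; has whole egg, so not vegan — out
E: only rye, soy lecithin, and chia seed; none excluded — valid
F: has rice flour, so not rice-free — no
G: works as a liquid, no rice, no corn — valid
H: has corn, so not corn-free — no
I: has whole egg, so not vegan — out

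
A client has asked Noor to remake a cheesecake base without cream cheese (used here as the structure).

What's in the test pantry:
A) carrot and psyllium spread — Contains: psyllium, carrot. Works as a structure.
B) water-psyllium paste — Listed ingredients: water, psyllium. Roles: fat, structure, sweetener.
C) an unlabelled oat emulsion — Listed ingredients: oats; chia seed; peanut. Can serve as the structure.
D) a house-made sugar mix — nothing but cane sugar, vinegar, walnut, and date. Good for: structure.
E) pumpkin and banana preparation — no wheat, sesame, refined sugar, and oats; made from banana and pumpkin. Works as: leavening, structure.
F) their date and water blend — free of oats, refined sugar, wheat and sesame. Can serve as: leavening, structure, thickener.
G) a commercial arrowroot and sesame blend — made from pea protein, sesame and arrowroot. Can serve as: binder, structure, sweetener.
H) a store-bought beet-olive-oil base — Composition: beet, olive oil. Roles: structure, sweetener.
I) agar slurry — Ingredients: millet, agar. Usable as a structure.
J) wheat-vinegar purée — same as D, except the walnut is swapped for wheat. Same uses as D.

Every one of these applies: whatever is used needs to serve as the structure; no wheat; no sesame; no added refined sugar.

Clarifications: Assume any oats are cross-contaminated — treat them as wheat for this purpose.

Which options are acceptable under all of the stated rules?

A, B, E, F, H, I

A: only carrot and psyllium; none excluded — keep
B: only water and psyllium; none excluded — OK
C: has oats, so not wheat-free — reject
D: has cane sugar, so not no-added-sugar — out
E: works as a structure, no sesame, no refined sugar — valid
F: no refined sugar, no sesame — keep
G: has sesame, so not sesame-free — no
H: works as a structure, no sesame, no refined sugar — OK
I: only agar and millet; none excluded — valid
J: has wheat, so not wheat-free; has cane sugar, so not no-added-sugar — no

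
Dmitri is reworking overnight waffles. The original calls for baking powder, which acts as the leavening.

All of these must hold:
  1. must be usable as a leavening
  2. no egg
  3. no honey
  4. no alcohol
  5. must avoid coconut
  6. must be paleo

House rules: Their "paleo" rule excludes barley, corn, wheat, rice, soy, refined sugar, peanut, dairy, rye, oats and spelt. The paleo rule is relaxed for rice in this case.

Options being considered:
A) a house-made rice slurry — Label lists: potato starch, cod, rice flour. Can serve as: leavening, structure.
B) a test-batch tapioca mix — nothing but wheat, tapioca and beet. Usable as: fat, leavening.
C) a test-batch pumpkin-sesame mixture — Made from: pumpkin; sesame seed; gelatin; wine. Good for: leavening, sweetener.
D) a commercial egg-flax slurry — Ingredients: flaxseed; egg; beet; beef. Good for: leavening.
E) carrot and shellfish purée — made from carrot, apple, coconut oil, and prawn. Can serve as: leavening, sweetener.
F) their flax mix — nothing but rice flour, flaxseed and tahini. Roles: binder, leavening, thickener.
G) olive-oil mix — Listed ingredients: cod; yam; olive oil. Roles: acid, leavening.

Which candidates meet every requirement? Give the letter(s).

A: rice is permitted under the paleo carve-out; nothing else excluded — OK
B: has wheat, so not paleo — reject
C: has wine, so not alcohol-free — no
D: has egg, so not egg-free — no
E: has coconut oil, so not coconut-free — reject
F: rice is permitted under the paleo carve-out; nothing else excluded — OK
G: no coconut, no egg — OK

A, F, G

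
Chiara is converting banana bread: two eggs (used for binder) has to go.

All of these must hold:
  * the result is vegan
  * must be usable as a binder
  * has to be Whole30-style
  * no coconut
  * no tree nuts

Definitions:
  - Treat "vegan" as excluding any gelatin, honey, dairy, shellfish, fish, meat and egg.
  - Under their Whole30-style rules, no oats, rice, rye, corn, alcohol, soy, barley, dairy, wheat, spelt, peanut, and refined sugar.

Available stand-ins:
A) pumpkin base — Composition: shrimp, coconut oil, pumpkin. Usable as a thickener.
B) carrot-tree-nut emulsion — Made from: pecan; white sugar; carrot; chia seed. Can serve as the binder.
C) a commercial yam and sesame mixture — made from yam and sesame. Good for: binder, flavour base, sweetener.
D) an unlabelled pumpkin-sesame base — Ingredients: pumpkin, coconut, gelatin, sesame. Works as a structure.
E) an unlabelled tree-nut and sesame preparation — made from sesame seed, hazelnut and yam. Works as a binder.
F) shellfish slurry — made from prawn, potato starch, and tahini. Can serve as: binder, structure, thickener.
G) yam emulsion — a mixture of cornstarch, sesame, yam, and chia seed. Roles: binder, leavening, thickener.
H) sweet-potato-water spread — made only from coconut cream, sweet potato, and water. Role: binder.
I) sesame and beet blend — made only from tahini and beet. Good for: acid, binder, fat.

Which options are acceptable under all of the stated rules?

C, I

A: not usable as a binder; has shrimp, so not vegan (and 1 more) — out
B: has white sugar, so not Whole30-style; has pecan, so not tree-nut-free — no
C: no coconut, no tree nuts — OK
D: not usable as a binder; has gelatin, so not vegan (and 1 more) — reject
E: has hazelnut, so not tree-nut-free — out
F: has prawn, so not vegan — reject
G: has cornstarch, so not Whole30-style — no
H: has coconut cream, so not coconut-free — no
I: no tree nuts, vegan — OK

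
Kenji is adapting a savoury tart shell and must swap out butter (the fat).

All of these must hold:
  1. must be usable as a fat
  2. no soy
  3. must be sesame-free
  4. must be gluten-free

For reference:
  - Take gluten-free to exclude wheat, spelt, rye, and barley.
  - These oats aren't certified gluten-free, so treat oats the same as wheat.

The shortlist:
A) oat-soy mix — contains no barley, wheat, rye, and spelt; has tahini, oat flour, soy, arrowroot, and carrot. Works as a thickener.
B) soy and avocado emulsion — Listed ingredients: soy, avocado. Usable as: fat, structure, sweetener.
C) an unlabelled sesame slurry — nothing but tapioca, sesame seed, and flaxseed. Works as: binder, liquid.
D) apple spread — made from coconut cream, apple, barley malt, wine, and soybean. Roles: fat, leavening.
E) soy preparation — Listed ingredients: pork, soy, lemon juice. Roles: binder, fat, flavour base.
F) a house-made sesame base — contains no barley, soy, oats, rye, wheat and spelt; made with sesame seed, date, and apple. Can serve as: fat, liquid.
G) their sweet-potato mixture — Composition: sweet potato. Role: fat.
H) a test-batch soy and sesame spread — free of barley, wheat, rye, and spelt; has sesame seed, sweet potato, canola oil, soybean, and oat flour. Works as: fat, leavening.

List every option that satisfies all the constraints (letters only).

G

A: not usable as a fat; has oat flour, so not gluten-free (and 2 more) — reject
B: has soy, so not soy-free — reject
C: not usable as a fat; has sesame seed, so not sesame-free — no
D: has barley malt, so not gluten-free; has soybean, so not soy-free — no
E: has soy, so not soy-free — out
F: has sesame seed, so not sesame-free — reject
G: only sweet potato; none excluded — valid
H: has oat flour, so not gluten-free; has soybean, so not soy-free (and 1 more) — reject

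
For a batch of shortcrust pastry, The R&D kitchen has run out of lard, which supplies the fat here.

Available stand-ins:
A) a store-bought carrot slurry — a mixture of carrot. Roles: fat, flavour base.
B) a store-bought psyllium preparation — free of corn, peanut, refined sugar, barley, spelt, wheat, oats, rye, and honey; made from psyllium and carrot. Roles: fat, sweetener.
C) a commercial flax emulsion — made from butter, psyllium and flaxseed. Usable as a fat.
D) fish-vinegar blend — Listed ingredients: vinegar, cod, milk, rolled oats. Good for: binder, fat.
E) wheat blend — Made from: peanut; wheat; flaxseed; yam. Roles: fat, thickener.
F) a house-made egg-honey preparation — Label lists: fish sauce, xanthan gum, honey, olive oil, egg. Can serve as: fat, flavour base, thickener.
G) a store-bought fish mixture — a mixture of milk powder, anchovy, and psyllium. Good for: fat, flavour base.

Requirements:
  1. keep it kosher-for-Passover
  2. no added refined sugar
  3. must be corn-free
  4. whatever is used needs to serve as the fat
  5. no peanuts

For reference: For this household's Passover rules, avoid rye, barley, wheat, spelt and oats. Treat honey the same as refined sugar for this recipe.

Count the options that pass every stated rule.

A: only carrot; none excluded — OK
B: no peanut, kosher-for-Passover — keep
C: only butter, flaxseed and psyllium; none excluded — valid
D: has rolled oats, so not kosher-for-Passover — reject
E: has wheat, so not kosher-for-Passover; has peanut, so not peanut-free — out
F: has honey, so not no-added-sugar — no
G: works as a fat, no corn, no peanut — OK

4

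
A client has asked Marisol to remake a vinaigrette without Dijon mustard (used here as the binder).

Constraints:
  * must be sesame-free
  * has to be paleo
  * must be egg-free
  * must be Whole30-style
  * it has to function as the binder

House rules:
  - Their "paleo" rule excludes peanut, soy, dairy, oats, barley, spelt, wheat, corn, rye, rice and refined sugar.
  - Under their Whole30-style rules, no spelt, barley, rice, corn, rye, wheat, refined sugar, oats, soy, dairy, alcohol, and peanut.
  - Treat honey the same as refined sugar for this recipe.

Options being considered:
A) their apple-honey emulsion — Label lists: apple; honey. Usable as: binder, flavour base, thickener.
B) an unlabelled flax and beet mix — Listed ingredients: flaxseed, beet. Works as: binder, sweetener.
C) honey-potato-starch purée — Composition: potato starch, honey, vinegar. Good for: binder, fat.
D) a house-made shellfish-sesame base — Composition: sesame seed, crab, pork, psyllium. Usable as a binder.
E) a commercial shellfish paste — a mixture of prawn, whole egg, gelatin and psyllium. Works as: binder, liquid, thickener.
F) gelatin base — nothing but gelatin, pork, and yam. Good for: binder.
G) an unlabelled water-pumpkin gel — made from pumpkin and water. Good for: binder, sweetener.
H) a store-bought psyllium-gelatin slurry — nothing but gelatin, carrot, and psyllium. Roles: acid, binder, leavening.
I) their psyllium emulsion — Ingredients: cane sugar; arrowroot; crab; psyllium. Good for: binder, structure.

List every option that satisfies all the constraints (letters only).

B, F, G, H

A: has honey, so not paleo; has honey, so not Whole30-style — out
B: nothing on the exclusion list — OK
C: has honey, so not paleo; has honey, so not Whole30-style — no
D: has sesame seed, so not sesame-free — out
E: has whole egg, so not egg-free — out
F: only gelatin, pork, and yam; none excluded — OK
G: only water and pumpkin; none excluded — keep
H: works as a binder, no sesame, Whole30-style — valid
I: has cane sugar, so not paleo; has cane sugar, so not Whole30-style — no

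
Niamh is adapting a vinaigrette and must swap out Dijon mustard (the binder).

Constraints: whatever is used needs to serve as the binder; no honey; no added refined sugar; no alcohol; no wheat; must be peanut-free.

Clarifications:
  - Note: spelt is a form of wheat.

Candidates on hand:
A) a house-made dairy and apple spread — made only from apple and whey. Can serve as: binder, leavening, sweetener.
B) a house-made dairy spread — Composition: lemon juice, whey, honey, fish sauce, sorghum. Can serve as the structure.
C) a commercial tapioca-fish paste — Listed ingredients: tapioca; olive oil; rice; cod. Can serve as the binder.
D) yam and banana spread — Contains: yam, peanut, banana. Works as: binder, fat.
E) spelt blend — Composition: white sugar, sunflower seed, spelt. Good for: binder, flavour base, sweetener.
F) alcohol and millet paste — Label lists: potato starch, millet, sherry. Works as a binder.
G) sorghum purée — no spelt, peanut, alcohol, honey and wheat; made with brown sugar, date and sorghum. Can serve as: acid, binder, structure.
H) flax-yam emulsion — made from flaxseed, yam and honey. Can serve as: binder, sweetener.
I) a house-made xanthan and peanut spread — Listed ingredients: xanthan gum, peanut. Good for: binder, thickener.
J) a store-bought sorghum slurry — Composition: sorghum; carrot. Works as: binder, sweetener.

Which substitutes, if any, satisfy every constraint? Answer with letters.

A: only whey and apple; none excluded — keep
B: not usable as a binder; has honey, so not honey-free — reject
C: cod and rice etc. — none of it excluded — valid
D: has peanut, so not peanut-free — reject
E: has spelt, so not wheat-free; has white sugar, so not no-added-sugar — no
F: has sherry, so not alcohol-free — reject
G: has brown sugar, so not no-added-sugar — out
H: has honey, so not honey-free — reject
I: has peanut, so not peanut-free — no
J: works as a binder, no peanut, no honey — valid

A, C, J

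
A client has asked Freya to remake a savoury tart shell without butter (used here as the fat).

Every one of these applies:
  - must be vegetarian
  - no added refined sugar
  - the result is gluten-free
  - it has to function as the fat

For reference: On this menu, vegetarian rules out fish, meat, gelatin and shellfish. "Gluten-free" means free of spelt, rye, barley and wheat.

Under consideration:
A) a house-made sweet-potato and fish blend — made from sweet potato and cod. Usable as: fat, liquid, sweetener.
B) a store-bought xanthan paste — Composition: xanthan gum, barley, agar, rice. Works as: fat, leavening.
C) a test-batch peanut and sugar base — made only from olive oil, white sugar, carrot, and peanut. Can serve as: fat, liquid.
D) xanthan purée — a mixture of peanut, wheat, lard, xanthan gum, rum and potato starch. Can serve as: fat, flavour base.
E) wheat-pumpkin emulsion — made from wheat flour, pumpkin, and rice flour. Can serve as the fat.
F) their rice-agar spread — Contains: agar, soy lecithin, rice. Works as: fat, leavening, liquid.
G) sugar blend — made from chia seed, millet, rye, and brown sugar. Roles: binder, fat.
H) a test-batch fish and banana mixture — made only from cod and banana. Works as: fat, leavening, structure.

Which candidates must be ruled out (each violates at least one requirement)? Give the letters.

A: has cod, so not vegetarian — reject
B: has barley, so not gluten-free — out
C: has white sugar, so not no-added-sugar — reject
D: has lard, so not vegetarian; has wheat, so not gluten-free — reject
E: has wheat flour, so not gluten-free — out
F: all constraints satisfied — valid
G: has rye, so not gluten-free; has brown sugar, so not no-added-sugar — reject
H: has cod, so not vegetarian — reject

A, B, C, D, E, G, H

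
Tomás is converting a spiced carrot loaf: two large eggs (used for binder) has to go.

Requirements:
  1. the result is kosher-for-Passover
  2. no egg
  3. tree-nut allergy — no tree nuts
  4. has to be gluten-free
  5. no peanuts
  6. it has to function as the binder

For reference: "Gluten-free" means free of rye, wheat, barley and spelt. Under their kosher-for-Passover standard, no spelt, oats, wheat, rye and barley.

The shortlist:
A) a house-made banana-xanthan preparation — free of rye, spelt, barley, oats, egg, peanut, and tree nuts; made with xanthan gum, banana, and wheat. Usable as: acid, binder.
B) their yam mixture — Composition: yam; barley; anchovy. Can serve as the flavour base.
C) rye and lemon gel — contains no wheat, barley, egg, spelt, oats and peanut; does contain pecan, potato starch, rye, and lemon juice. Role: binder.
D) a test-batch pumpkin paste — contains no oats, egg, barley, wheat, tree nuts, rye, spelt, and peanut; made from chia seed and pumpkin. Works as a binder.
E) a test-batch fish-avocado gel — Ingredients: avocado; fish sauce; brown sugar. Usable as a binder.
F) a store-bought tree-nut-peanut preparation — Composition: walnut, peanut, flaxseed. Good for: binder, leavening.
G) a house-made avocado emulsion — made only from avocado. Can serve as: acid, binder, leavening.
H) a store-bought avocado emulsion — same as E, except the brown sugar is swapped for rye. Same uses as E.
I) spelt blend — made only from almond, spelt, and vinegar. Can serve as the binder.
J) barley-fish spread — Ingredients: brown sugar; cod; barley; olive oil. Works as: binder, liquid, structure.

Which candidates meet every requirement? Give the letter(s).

D, E, G

A: has wheat, so not gluten-free; has wheat, so not kosher-for-Passover — no
B: not usable as a binder; has barley, so not gluten-free (and 1 more) — out
C: has rye, so not gluten-free; has rye, so not kosher-for-Passover (and 1 more) — out
D: every rule checks out — valid
E: nothing on the exclusion list — valid
F: has walnut, so not tree-nut-free; has peanut, so not peanut-free — out
G: kosher-for-Passover, no egg — OK
H: has rye, so not gluten-free; has rye, so not kosher-for-Passover — out
I: has spelt, so not gluten-free; has spelt, so not kosher-for-Passover (and 1 more) — reject
J: has barley, so not gluten-free; has barley, so not kosher-for-Passover — no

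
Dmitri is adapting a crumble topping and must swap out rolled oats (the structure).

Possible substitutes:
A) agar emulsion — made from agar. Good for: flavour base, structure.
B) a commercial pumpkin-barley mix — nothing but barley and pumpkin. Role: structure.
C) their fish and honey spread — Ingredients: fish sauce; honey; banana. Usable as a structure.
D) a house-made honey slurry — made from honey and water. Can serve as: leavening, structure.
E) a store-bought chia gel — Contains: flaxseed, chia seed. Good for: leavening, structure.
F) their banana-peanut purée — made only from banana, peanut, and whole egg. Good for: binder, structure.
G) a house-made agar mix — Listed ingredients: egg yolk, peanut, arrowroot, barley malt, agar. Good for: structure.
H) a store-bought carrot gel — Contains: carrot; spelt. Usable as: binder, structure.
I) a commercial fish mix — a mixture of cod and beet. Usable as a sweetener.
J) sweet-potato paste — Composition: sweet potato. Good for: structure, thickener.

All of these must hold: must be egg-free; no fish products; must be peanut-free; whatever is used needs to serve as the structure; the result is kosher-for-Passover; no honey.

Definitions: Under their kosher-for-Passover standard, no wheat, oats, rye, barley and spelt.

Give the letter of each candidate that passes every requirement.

A: only agar; none excluded — valid
B: has barley, so not kosher-for-Passover — out
C: has fish sauce, so not fish-free; has honey, so not honey-free — out
D: has honey, so not honey-free — reject
E: only chia seed and flaxseed; none excluded — valid
F: has whole egg, so not egg-free; has peanut, so not peanut-free — reject
G: has barley malt, so not kosher-for-Passover; has egg yolk, so not egg-free (and 1 more) — reject
H: has spelt, so not kosher-for-Passover — reject
I: not usable as a structure; has cod, so not fish-free — reject
J: works as a structure, no fish, no egg — valid

A, E, J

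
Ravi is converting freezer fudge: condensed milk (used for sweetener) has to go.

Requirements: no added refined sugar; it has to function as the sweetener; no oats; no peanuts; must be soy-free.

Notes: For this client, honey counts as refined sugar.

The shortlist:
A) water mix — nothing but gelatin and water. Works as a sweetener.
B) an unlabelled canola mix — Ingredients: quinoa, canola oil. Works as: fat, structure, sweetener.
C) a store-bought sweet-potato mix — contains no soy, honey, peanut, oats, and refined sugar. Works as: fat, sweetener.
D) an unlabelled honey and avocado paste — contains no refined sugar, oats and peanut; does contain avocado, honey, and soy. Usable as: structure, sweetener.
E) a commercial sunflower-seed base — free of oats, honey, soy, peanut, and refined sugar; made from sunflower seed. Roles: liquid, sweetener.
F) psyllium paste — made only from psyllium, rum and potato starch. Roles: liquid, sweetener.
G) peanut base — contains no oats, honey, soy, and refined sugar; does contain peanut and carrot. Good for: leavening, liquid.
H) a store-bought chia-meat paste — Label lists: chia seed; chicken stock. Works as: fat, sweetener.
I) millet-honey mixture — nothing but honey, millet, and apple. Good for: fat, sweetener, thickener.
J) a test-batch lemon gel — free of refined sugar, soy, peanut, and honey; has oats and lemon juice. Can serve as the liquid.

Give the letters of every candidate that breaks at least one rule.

D, G, I, J

A: every rule checks out — keep
B: only quinoa and canola oil; none excluded — valid
C: no soy, no peanut — valid
D: has soy, so not soy-free; has honey, so not no-added-sugar — no
E: works as a sweetener, no peanut, no-added-sugar — OK
F: nothing on the exclusion list — OK
G: not usable as a sweetener; has peanut, so not peanut-free — reject
H: no-added-sugar, no soy — OK
I: has honey, so not no-added-sugar — reject
J: not usable as a sweetener; has oats, so not oat-free — no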